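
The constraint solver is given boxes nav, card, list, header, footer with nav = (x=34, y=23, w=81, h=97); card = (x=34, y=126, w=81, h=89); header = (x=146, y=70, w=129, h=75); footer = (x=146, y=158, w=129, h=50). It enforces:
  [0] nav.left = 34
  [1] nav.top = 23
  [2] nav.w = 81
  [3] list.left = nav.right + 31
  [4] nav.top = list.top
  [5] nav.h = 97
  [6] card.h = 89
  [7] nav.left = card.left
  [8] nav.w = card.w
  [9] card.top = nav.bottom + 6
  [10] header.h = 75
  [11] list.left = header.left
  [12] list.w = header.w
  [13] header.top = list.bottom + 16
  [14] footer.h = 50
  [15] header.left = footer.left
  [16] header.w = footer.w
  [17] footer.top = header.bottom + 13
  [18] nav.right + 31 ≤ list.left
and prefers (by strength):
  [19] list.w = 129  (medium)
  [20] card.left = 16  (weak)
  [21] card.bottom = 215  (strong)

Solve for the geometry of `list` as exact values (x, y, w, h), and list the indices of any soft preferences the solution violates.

list = (x=146, y=23, w=129, h=31)
violated soft preferences: 20

1. list.x = 146  [list.left = nav.right + 31]
2. list.y = 23  [nav.top = list.top]
3. list.w = 129  [list.w = header.w]
4. list.h = 31  [header.top = list.bottom + 16]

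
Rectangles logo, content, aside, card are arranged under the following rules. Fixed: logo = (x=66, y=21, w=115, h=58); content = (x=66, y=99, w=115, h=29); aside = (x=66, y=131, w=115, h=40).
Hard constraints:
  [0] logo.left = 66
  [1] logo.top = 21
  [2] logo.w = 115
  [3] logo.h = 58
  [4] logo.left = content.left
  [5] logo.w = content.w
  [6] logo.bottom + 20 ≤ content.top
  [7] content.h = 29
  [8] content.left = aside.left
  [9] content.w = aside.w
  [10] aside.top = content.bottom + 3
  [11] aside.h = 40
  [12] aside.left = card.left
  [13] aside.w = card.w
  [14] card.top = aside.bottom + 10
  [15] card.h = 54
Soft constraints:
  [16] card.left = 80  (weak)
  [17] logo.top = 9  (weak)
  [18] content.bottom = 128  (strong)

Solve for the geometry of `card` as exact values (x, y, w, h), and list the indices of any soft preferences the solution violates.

1. card.x = 66  [aside.left = card.left]
2. card.w = 115  [aside.w = card.w]
3. card.y = 181  [card.top = aside.bottom + 10]
4. card.h = 54  [card.h = 54]

card = (x=66, y=181, w=115, h=54)
violated soft preferences: 16, 17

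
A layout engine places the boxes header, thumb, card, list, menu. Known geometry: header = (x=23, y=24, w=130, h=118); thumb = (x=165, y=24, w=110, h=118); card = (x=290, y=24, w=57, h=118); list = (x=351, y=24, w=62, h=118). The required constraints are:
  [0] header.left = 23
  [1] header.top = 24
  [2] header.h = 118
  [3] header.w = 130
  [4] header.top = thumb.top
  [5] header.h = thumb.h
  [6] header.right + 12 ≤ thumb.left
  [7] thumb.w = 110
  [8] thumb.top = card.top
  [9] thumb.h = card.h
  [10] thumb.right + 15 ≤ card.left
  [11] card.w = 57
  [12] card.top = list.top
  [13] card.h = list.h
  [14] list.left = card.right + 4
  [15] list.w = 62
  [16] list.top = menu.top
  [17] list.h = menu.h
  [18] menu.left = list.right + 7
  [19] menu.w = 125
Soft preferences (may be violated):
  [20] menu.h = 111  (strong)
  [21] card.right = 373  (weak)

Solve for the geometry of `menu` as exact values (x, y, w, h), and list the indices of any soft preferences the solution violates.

1. menu.y = 24  [list.top = menu.top]
2. menu.h = 118  [list.h = menu.h]
3. menu.x = 420  [menu.left = list.right + 7]
4. menu.w = 125  [menu.w = 125]

menu = (x=420, y=24, w=125, h=118)
violated soft preferences: 20, 21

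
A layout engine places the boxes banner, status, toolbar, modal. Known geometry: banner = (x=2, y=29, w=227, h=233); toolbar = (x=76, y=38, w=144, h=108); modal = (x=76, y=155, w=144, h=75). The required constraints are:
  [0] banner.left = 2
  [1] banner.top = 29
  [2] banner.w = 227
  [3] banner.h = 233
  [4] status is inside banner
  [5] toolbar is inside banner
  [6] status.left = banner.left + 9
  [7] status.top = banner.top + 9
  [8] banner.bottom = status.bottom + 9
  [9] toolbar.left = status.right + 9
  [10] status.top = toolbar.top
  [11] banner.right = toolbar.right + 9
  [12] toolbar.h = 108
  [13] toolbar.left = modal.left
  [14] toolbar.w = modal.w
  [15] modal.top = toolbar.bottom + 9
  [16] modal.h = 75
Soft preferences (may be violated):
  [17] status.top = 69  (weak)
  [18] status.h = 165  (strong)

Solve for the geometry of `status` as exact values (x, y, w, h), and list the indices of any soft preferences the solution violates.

status = (x=11, y=38, w=56, h=215)
violated soft preferences: 17, 18

1. status.x = 11  [status.left = banner.left + 9]
2. status.y = 38  [status.top = banner.top + 9]
3. status.h = 215  [banner.bottom = status.bottom + 9]
4. status.w = 56  [toolbar.left = status.right + 9]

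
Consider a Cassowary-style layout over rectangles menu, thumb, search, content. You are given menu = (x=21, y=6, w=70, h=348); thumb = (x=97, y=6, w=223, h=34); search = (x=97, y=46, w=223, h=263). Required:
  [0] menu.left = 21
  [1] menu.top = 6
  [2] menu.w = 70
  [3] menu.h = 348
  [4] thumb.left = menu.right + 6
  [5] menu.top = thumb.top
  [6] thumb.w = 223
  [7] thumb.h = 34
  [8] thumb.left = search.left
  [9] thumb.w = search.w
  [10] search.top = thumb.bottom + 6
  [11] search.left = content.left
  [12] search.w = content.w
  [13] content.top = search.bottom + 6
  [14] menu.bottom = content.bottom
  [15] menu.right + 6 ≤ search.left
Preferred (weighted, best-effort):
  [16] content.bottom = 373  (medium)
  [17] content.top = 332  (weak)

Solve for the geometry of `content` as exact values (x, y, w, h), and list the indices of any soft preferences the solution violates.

content = (x=97, y=315, w=223, h=39)
violated soft preferences: 16, 17

1. content.x = 97  [search.left = content.left]
2. content.w = 223  [search.w = content.w]
3. content.y = 315  [content.top = search.bottom + 6]
4. content.h = 39  [menu.bottom = content.bottom]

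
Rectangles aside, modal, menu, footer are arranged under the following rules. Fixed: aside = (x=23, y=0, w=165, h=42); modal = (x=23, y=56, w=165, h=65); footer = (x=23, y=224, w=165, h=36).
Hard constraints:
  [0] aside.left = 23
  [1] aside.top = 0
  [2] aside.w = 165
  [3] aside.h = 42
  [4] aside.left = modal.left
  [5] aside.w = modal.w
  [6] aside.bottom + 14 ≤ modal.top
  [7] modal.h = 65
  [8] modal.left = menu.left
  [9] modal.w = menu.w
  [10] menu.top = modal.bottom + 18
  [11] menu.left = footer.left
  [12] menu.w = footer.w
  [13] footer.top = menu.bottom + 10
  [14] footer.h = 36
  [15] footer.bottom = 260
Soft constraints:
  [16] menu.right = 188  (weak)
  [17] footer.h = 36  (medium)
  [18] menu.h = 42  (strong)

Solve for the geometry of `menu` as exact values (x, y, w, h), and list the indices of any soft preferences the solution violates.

1. menu.x = 23  [modal.left = menu.left]
2. menu.w = 165  [modal.w = menu.w]
3. menu.y = 139  [menu.top = modal.bottom + 18]
4. menu.h = 75  [footer.top = menu.bottom + 10]

menu = (x=23, y=139, w=165, h=75)
violated soft preferences: 18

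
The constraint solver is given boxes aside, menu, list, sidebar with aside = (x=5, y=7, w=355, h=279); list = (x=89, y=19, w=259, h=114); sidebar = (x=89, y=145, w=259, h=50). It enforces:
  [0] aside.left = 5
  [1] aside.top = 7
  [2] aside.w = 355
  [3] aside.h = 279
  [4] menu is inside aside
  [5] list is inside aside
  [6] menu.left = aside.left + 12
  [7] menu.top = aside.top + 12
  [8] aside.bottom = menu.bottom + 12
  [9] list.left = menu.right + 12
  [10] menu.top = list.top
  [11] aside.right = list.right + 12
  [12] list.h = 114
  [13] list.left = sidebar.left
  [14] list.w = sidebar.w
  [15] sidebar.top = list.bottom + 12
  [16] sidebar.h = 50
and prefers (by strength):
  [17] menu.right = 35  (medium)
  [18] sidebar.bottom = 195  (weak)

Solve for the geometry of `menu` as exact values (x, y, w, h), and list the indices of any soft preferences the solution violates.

menu = (x=17, y=19, w=60, h=255)
violated soft preferences: 17

1. menu.x = 17  [menu.left = aside.left + 12]
2. menu.y = 19  [menu.top = aside.top + 12]
3. menu.h = 255  [aside.bottom = menu.bottom + 12]
4. menu.w = 60  [list.left = menu.right + 12]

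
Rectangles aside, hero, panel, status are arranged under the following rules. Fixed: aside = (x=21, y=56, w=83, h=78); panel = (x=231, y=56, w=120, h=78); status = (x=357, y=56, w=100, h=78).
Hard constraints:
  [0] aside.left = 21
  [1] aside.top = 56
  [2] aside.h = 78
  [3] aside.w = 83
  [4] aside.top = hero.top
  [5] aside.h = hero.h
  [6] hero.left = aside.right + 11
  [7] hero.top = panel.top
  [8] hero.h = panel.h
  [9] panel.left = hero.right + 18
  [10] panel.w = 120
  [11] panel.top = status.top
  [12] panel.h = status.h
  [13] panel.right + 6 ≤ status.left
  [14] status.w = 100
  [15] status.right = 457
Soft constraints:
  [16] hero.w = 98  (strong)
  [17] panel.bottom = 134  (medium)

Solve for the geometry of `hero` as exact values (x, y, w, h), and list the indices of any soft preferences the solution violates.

hero = (x=115, y=56, w=98, h=78)
violated soft preferences: none

1. hero.y = 56  [aside.top = hero.top]
2. hero.h = 78  [aside.h = hero.h]
3. hero.x = 115  [hero.left = aside.right + 11]
4. hero.w = 98  [panel.left = hero.right + 18]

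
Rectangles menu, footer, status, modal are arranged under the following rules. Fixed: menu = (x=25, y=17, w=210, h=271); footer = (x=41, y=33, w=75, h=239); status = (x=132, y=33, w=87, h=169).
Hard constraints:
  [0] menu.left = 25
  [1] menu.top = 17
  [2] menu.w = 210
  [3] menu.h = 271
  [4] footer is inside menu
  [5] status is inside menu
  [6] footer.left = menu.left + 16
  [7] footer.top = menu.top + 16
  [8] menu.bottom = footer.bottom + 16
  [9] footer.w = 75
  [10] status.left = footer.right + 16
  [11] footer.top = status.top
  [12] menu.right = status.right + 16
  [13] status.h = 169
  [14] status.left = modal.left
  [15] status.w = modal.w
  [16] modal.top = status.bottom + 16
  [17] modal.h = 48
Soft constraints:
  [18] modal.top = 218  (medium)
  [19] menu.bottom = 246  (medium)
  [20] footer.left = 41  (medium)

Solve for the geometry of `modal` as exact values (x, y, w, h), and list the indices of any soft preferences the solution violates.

modal = (x=132, y=218, w=87, h=48)
violated soft preferences: 19

1. modal.x = 132  [status.left = modal.left]
2. modal.w = 87  [status.w = modal.w]
3. modal.y = 218  [modal.top = status.bottom + 16]
4. modal.h = 48  [modal.h = 48]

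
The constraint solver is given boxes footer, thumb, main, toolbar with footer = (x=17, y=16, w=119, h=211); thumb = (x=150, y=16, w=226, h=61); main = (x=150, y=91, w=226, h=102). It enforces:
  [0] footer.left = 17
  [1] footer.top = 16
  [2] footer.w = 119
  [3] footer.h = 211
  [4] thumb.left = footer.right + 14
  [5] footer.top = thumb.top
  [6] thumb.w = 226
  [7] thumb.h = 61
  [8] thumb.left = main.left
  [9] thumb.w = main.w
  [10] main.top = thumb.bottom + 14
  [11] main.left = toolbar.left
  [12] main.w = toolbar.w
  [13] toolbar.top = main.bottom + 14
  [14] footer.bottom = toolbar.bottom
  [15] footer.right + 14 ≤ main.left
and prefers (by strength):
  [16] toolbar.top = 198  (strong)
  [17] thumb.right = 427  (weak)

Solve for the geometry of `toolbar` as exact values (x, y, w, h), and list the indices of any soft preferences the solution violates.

1. toolbar.x = 150  [main.left = toolbar.left]
2. toolbar.w = 226  [main.w = toolbar.w]
3. toolbar.y = 207  [toolbar.top = main.bottom + 14]
4. toolbar.h = 20  [footer.bottom = toolbar.bottom]

toolbar = (x=150, y=207, w=226, h=20)
violated soft preferences: 16, 17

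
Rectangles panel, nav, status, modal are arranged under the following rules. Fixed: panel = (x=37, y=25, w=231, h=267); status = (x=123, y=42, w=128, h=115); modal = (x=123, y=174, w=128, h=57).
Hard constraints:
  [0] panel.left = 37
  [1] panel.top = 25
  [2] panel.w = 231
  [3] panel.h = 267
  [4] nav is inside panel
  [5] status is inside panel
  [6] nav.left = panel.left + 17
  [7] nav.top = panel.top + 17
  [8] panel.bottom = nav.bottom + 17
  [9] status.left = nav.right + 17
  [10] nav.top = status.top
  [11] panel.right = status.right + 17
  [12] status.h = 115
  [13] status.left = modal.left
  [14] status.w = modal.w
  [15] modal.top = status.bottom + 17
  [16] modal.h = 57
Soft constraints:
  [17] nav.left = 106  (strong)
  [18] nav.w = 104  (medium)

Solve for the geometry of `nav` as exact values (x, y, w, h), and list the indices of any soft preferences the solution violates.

1. nav.x = 54  [nav.left = panel.left + 17]
2. nav.y = 42  [nav.top = panel.top + 17]
3. nav.h = 233  [panel.bottom = nav.bottom + 17]
4. nav.w = 52  [status.left = nav.right + 17]

nav = (x=54, y=42, w=52, h=233)
violated soft preferences: 17, 18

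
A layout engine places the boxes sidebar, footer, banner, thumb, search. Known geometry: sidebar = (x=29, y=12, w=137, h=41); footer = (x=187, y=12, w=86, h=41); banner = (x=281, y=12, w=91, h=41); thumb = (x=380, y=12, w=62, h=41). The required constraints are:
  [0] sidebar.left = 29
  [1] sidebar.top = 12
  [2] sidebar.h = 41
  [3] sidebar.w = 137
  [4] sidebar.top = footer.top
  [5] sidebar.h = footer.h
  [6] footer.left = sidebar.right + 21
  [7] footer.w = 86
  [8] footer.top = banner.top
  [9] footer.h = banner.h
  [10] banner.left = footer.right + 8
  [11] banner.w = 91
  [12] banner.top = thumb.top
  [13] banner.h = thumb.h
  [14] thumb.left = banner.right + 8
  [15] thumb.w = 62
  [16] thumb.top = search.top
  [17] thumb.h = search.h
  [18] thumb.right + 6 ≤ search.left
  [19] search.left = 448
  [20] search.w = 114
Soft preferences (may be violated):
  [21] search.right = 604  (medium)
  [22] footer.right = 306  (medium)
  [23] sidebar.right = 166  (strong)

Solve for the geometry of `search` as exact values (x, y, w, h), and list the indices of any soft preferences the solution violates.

search = (x=448, y=12, w=114, h=41)
violated soft preferences: 21, 22

1. search.y = 12  [thumb.top = search.top]
2. search.h = 41  [thumb.h = search.h]
3. search.x = 448  [search.left = 448]
4. search.w = 114  [search.w = 114]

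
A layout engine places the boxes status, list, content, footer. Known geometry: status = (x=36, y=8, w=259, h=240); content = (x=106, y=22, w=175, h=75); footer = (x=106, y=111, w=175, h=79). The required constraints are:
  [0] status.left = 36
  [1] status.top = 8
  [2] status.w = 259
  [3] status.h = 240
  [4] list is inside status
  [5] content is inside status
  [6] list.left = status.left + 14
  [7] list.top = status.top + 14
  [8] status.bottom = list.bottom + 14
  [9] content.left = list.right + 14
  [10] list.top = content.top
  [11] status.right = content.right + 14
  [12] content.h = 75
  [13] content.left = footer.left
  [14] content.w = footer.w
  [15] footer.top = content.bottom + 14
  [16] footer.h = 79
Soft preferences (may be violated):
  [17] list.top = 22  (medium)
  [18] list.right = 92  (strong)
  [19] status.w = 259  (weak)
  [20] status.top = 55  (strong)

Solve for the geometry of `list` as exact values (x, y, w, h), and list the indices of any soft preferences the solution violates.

1. list.x = 50  [list.left = status.left + 14]
2. list.y = 22  [list.top = status.top + 14]
3. list.h = 212  [status.bottom = list.bottom + 14]
4. list.w = 42  [content.left = list.right + 14]

list = (x=50, y=22, w=42, h=212)
violated soft preferences: 20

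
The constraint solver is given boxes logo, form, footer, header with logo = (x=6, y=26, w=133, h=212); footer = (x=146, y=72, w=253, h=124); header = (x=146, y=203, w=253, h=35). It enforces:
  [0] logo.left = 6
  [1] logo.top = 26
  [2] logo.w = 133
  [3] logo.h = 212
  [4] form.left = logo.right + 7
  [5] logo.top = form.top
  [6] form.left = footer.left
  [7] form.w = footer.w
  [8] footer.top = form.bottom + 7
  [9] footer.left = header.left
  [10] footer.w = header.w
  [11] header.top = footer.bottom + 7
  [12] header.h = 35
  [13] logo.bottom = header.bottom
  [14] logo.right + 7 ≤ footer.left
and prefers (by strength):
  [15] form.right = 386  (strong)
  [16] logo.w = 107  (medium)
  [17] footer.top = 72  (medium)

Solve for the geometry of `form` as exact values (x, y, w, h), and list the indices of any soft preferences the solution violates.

form = (x=146, y=26, w=253, h=39)
violated soft preferences: 15, 16

1. form.x = 146  [form.left = logo.right + 7]
2. form.y = 26  [logo.top = form.top]
3. form.w = 253  [form.w = footer.w]
4. form.h = 39  [footer.top = form.bottom + 7]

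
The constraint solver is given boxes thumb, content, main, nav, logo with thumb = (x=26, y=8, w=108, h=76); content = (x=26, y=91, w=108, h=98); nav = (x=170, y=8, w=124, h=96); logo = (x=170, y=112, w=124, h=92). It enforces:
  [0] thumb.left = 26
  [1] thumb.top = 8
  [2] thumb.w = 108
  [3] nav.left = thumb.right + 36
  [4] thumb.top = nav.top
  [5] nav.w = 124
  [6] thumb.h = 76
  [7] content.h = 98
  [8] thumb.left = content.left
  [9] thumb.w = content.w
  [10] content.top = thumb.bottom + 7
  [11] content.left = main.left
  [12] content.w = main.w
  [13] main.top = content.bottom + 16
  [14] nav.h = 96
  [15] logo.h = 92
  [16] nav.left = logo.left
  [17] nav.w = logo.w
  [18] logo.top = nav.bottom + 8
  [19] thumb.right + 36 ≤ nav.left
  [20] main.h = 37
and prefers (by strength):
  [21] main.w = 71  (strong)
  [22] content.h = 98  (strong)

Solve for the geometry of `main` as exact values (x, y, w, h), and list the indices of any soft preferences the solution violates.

1. main.x = 26  [content.left = main.left]
2. main.w = 108  [content.w = main.w]
3. main.y = 205  [main.top = content.bottom + 16]
4. main.h = 37  [main.h = 37]

main = (x=26, y=205, w=108, h=37)
violated soft preferences: 21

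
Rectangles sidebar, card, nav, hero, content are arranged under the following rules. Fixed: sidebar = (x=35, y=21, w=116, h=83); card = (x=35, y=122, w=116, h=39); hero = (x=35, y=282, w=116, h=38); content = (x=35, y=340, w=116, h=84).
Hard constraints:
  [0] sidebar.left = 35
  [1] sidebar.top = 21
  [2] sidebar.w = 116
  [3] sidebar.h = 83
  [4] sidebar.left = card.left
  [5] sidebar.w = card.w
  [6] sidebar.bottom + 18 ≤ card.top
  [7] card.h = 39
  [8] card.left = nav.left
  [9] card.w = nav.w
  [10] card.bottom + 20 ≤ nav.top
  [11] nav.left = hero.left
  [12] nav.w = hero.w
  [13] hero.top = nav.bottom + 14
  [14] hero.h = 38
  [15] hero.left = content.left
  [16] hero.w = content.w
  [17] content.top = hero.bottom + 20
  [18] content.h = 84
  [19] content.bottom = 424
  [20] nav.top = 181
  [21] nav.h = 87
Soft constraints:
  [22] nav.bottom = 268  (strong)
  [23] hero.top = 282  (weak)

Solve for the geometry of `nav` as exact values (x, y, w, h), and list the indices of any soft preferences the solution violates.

nav = (x=35, y=181, w=116, h=87)
violated soft preferences: none

1. nav.x = 35  [card.left = nav.left]
2. nav.w = 116  [card.w = nav.w]
3. nav.y = 181  [nav.top = 181]
4. nav.h = 87  [nav.h = 87]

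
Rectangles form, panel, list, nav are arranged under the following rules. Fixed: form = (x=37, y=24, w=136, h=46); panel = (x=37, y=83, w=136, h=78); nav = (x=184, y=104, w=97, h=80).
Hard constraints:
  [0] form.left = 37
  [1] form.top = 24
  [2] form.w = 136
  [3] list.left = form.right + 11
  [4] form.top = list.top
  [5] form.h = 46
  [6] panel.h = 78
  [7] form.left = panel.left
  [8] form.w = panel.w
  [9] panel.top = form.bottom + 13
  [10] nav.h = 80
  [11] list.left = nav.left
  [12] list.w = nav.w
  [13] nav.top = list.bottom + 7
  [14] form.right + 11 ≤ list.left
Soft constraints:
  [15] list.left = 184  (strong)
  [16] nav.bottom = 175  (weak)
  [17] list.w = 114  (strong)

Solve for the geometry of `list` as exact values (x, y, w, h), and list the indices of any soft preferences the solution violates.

list = (x=184, y=24, w=97, h=73)
violated soft preferences: 16, 17

1. list.x = 184  [list.left = form.right + 11]
2. list.y = 24  [form.top = list.top]
3. list.w = 97  [list.w = nav.w]
4. list.h = 73  [nav.top = list.bottom + 7]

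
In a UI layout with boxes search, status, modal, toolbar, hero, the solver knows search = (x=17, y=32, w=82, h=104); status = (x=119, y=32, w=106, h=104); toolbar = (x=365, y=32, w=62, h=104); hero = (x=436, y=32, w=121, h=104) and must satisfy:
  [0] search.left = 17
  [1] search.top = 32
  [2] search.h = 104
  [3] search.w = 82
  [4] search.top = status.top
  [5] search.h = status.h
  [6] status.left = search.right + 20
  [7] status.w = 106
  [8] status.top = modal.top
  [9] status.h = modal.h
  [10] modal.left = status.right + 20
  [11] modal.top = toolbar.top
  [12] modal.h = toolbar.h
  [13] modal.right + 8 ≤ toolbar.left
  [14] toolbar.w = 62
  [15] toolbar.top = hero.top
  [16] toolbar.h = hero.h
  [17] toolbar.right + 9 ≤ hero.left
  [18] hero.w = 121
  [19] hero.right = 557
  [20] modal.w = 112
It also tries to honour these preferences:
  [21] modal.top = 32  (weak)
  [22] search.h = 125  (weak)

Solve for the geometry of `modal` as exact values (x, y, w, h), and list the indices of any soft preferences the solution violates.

1. modal.y = 32  [status.top = modal.top]
2. modal.h = 104  [status.h = modal.h]
3. modal.x = 245  [modal.left = status.right + 20]
4. modal.w = 112  [modal.w = 112]

modal = (x=245, y=32, w=112, h=104)
violated soft preferences: 22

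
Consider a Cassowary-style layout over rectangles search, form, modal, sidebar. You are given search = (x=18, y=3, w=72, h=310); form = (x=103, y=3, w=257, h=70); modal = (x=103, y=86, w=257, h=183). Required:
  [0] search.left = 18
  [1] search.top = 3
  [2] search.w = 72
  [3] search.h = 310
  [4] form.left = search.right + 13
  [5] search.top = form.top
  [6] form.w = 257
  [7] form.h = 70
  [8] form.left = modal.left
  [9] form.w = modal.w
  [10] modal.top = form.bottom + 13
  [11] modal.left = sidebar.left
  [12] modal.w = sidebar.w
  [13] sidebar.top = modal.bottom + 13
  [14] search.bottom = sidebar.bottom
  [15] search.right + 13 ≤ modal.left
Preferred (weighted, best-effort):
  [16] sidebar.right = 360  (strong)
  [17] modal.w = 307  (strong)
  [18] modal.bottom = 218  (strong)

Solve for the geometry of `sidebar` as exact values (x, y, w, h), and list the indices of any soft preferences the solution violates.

1. sidebar.x = 103  [modal.left = sidebar.left]
2. sidebar.w = 257  [modal.w = sidebar.w]
3. sidebar.y = 282  [sidebar.top = modal.bottom + 13]
4. sidebar.h = 31  [search.bottom = sidebar.bottom]

sidebar = (x=103, y=282, w=257, h=31)
violated soft preferences: 17, 18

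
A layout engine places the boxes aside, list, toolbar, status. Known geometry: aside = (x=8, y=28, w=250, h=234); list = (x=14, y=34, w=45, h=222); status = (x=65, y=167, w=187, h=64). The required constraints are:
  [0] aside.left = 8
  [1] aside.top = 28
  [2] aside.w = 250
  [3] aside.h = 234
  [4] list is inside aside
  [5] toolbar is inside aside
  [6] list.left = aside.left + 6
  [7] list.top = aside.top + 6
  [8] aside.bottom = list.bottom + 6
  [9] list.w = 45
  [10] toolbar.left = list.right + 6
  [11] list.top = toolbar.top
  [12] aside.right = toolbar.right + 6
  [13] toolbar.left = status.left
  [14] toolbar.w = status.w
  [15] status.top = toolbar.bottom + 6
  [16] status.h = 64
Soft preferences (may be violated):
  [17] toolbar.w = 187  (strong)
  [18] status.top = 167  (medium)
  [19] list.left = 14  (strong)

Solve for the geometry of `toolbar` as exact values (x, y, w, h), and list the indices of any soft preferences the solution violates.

toolbar = (x=65, y=34, w=187, h=127)
violated soft preferences: none

1. toolbar.x = 65  [toolbar.left = list.right + 6]
2. toolbar.y = 34  [list.top = toolbar.top]
3. toolbar.w = 187  [aside.right = toolbar.right + 6]
4. toolbar.h = 127  [status.top = toolbar.bottom + 6]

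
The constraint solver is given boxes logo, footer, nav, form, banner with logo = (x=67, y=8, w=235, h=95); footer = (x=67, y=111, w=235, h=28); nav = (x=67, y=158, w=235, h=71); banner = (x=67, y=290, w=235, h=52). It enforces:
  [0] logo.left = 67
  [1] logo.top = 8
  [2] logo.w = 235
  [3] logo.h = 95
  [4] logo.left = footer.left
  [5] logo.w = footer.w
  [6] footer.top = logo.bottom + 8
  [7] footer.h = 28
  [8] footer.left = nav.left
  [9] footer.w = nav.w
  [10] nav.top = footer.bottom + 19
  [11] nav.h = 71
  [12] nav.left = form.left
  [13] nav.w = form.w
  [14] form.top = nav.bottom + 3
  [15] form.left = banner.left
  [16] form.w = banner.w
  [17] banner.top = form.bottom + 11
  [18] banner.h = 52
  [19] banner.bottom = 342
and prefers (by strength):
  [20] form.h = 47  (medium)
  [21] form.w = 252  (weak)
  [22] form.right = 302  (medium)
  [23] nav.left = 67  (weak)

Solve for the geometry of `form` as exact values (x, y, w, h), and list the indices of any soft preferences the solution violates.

1. form.x = 67  [nav.left = form.left]
2. form.w = 235  [nav.w = form.w]
3. form.y = 232  [form.top = nav.bottom + 3]
4. form.h = 47  [banner.top = form.bottom + 11]

form = (x=67, y=232, w=235, h=47)
violated soft preferences: 21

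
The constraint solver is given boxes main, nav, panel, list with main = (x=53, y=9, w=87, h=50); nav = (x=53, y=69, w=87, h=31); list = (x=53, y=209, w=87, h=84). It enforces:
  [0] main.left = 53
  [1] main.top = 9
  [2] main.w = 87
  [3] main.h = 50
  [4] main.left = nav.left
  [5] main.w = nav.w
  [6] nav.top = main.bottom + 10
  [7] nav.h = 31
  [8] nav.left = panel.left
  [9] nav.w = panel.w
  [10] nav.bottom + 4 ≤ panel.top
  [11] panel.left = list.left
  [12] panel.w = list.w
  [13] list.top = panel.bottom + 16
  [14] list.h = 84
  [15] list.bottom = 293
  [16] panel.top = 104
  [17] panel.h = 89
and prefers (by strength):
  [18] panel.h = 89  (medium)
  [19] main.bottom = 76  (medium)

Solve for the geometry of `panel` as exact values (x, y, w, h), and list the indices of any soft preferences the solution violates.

1. panel.x = 53  [nav.left = panel.left]
2. panel.w = 87  [nav.w = panel.w]
3. panel.y = 104  [panel.top = 104]
4. panel.h = 89  [panel.h = 89]

panel = (x=53, y=104, w=87, h=89)
violated soft preferences: 19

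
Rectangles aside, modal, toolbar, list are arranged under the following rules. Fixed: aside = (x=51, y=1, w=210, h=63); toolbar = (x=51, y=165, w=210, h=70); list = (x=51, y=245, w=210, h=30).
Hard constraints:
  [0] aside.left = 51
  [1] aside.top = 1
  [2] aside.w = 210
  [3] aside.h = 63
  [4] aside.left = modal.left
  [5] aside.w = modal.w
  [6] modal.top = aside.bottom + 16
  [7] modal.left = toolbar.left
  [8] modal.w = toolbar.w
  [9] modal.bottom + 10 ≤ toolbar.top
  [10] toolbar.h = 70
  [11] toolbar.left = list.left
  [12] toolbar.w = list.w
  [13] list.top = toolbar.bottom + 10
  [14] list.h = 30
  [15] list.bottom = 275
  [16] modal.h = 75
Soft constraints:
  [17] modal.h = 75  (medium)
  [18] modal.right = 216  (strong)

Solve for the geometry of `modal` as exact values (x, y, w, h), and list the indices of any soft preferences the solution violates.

modal = (x=51, y=80, w=210, h=75)
violated soft preferences: 18

1. modal.x = 51  [aside.left = modal.left]
2. modal.w = 210  [aside.w = modal.w]
3. modal.y = 80  [modal.top = aside.bottom + 16]
4. modal.h = 75  [modal.h = 75]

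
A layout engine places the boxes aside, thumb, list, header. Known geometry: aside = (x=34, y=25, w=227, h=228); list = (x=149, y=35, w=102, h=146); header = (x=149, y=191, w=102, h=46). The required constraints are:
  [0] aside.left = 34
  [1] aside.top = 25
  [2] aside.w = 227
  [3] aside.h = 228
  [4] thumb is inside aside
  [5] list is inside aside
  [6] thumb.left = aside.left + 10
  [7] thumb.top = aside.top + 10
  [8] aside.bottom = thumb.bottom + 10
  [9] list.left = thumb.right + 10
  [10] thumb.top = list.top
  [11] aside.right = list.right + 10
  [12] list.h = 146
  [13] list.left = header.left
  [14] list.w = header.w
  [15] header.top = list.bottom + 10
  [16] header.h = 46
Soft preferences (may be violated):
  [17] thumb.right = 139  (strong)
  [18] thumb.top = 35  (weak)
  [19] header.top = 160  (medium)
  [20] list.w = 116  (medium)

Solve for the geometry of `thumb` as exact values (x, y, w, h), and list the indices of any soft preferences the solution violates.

1. thumb.x = 44  [thumb.left = aside.left + 10]
2. thumb.y = 35  [thumb.top = aside.top + 10]
3. thumb.h = 208  [aside.bottom = thumb.bottom + 10]
4. thumb.w = 95  [list.left = thumb.right + 10]

thumb = (x=44, y=35, w=95, h=208)
violated soft preferences: 19, 20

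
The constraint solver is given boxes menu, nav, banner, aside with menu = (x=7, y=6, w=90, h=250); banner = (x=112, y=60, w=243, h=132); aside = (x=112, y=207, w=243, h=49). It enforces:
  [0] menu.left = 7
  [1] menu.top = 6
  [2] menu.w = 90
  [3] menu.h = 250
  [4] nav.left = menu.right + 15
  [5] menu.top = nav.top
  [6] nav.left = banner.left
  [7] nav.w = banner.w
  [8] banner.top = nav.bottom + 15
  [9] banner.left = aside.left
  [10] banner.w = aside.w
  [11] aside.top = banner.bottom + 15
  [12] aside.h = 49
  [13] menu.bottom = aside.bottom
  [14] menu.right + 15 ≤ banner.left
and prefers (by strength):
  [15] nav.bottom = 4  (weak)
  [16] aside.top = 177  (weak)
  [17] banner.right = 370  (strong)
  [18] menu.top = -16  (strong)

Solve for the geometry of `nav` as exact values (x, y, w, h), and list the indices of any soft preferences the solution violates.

nav = (x=112, y=6, w=243, h=39)
violated soft preferences: 15, 16, 17, 18

1. nav.x = 112  [nav.left = menu.right + 15]
2. nav.y = 6  [menu.top = nav.top]
3. nav.w = 243  [nav.w = banner.w]
4. nav.h = 39  [banner.top = nav.bottom + 15]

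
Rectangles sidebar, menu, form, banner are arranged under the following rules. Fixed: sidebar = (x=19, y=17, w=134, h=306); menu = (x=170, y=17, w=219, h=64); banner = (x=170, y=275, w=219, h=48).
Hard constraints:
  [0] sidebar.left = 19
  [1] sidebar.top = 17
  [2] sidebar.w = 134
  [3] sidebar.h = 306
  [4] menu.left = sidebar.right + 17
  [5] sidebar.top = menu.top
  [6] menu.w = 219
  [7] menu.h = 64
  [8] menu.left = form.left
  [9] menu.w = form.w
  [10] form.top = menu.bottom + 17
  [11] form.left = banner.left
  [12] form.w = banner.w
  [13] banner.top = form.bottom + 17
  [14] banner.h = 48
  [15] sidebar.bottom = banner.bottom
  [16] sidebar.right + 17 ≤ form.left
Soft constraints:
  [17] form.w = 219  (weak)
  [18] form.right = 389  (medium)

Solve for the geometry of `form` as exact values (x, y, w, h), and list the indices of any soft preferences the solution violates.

1. form.x = 170  [menu.left = form.left]
2. form.w = 219  [menu.w = form.w]
3. form.y = 98  [form.top = menu.bottom + 17]
4. form.h = 160  [banner.top = form.bottom + 17]

form = (x=170, y=98, w=219, h=160)
violated soft preferences: none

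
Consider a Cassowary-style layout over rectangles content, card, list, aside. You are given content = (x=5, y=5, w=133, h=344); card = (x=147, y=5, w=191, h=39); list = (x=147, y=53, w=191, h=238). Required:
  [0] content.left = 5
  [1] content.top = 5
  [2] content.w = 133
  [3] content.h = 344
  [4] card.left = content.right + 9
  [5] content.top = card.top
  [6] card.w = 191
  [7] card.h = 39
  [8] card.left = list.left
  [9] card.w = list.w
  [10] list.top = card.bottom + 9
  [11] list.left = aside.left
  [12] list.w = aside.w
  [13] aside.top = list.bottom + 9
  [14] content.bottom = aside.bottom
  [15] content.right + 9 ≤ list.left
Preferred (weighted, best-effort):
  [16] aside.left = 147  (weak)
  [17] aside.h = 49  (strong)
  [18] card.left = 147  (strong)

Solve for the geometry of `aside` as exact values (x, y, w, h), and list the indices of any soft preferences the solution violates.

aside = (x=147, y=300, w=191, h=49)
violated soft preferences: none

1. aside.x = 147  [list.left = aside.left]
2. aside.w = 191  [list.w = aside.w]
3. aside.y = 300  [aside.top = list.bottom + 9]
4. aside.h = 49  [content.bottom = aside.bottom]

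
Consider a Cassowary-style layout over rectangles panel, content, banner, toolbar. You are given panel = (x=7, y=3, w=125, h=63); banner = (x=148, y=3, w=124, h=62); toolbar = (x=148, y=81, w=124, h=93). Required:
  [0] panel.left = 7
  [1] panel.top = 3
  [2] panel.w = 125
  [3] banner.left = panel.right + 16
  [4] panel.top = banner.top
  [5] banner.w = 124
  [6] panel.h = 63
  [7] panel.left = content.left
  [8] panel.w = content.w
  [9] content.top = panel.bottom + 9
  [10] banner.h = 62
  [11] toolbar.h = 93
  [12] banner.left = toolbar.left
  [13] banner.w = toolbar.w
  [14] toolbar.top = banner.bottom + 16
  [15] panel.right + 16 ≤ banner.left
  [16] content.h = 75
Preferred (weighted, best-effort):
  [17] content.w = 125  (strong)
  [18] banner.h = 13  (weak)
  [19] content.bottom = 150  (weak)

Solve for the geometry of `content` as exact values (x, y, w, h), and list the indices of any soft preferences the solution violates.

content = (x=7, y=75, w=125, h=75)
violated soft preferences: 18

1. content.x = 7  [panel.left = content.left]
2. content.w = 125  [panel.w = content.w]
3. content.y = 75  [content.top = panel.bottom + 9]
4. content.h = 75  [content.h = 75]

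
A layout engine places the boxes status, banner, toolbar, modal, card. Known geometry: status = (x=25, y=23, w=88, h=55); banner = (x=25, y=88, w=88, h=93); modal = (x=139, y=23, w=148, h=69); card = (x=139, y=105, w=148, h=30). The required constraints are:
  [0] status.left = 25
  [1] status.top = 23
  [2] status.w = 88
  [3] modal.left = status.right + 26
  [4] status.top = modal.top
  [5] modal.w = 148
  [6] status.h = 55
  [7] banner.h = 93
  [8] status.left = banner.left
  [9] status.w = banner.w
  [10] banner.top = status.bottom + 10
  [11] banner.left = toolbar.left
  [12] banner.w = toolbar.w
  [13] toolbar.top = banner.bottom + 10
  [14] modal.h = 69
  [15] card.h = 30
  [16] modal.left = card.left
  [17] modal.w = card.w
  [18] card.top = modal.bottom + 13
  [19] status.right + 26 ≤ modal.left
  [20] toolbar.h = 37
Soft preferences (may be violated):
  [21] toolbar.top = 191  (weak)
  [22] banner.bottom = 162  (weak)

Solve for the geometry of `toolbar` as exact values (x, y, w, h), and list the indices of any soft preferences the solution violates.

1. toolbar.x = 25  [banner.left = toolbar.left]
2. toolbar.w = 88  [banner.w = toolbar.w]
3. toolbar.y = 191  [toolbar.top = banner.bottom + 10]
4. toolbar.h = 37  [toolbar.h = 37]

toolbar = (x=25, y=191, w=88, h=37)
violated soft preferences: 22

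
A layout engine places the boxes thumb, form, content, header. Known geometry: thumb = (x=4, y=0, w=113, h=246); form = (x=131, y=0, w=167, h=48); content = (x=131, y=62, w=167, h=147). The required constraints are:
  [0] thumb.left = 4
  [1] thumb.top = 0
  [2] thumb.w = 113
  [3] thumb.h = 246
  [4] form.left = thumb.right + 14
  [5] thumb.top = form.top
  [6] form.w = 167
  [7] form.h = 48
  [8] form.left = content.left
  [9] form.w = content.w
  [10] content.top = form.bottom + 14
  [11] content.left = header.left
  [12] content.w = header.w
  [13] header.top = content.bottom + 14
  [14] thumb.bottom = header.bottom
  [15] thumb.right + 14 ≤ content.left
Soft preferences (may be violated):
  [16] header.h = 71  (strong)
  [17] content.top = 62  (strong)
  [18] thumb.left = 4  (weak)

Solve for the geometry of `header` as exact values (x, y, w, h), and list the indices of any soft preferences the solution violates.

1. header.x = 131  [content.left = header.left]
2. header.w = 167  [content.w = header.w]
3. header.y = 223  [header.top = content.bottom + 14]
4. header.h = 23  [thumb.bottom = header.bottom]

header = (x=131, y=223, w=167, h=23)
violated soft preferences: 16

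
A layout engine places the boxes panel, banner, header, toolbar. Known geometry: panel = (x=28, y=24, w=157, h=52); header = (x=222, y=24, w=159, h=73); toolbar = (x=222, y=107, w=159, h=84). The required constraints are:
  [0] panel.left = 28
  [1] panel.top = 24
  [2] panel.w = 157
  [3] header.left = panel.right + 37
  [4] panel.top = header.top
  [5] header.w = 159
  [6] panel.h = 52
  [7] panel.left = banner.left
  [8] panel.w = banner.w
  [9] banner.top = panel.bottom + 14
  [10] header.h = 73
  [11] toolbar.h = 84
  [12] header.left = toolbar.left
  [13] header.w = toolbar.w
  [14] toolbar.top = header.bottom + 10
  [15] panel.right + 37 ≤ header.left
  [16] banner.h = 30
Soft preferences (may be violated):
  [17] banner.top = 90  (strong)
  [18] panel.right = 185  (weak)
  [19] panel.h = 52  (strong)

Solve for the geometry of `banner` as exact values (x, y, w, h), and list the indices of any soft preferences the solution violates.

1. banner.x = 28  [panel.left = banner.left]
2. banner.w = 157  [panel.w = banner.w]
3. banner.y = 90  [banner.top = panel.bottom + 14]
4. banner.h = 30  [banner.h = 30]

banner = (x=28, y=90, w=157, h=30)
violated soft preferences: none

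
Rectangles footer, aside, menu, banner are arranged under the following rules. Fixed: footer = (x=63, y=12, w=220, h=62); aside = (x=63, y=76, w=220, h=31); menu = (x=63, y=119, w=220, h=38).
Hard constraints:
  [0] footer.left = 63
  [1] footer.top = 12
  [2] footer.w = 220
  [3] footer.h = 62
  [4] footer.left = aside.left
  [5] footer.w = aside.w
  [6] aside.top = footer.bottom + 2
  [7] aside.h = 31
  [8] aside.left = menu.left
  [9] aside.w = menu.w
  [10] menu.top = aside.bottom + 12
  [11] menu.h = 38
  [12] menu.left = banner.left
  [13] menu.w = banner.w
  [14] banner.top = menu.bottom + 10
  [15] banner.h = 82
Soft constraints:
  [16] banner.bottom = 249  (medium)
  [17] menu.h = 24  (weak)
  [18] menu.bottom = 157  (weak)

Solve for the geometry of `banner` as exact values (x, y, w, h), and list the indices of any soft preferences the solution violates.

banner = (x=63, y=167, w=220, h=82)
violated soft preferences: 17

1. banner.x = 63  [menu.left = banner.left]
2. banner.w = 220  [menu.w = banner.w]
3. banner.y = 167  [banner.top = menu.bottom + 10]
4. banner.h = 82  [banner.h = 82]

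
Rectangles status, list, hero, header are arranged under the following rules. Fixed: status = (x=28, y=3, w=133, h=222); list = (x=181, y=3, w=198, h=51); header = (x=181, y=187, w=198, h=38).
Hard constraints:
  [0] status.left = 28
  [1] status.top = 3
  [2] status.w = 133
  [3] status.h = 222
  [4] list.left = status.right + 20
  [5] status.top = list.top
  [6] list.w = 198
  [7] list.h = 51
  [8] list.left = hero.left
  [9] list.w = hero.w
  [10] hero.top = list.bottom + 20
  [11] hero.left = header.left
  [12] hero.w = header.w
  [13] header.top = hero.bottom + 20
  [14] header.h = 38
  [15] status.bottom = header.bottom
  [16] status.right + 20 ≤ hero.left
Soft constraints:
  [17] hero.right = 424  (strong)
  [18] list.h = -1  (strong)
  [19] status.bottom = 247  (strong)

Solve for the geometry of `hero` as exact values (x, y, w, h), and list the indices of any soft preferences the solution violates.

1. hero.x = 181  [list.left = hero.left]
2. hero.w = 198  [list.w = hero.w]
3. hero.y = 74  [hero.top = list.bottom + 20]
4. hero.h = 93  [header.top = hero.bottom + 20]

hero = (x=181, y=74, w=198, h=93)
violated soft preferences: 17, 18, 19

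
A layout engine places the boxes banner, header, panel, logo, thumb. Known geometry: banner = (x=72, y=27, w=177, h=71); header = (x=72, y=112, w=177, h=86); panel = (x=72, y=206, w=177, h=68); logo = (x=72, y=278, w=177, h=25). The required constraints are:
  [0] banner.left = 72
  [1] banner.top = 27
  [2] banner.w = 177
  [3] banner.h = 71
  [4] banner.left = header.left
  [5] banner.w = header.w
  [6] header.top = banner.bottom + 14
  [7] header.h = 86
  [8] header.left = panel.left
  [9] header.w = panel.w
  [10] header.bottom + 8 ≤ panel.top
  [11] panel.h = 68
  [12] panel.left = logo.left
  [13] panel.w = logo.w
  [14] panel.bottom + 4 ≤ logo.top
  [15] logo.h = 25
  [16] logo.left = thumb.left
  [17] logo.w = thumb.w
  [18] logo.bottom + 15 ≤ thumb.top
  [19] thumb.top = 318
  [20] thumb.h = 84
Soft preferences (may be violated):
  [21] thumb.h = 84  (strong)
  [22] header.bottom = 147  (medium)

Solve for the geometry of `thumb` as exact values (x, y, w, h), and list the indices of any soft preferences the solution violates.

thumb = (x=72, y=318, w=177, h=84)
violated soft preferences: 22

1. thumb.x = 72  [logo.left = thumb.left]
2. thumb.w = 177  [logo.w = thumb.w]
3. thumb.y = 318  [thumb.top = 318]
4. thumb.h = 84  [thumb.h = 84]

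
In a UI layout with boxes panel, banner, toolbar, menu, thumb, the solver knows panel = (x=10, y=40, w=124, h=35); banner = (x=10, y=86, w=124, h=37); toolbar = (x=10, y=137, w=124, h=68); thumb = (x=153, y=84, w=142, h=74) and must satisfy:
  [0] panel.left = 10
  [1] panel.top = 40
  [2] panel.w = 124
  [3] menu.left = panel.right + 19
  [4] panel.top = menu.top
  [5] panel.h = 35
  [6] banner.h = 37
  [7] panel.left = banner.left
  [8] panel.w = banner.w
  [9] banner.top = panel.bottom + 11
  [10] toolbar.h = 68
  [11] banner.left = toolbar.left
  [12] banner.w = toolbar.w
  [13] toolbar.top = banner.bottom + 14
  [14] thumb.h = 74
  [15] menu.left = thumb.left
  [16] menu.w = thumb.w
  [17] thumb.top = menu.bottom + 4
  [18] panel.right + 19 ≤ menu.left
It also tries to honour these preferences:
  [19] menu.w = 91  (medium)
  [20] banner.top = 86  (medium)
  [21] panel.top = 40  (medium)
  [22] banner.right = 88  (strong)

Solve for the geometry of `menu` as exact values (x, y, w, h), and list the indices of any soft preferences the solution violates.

1. menu.x = 153  [menu.left = panel.right + 19]
2. menu.y = 40  [panel.top = menu.top]
3. menu.w = 142  [menu.w = thumb.w]
4. menu.h = 40  [thumb.top = menu.bottom + 4]

menu = (x=153, y=40, w=142, h=40)
violated soft preferences: 19, 22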